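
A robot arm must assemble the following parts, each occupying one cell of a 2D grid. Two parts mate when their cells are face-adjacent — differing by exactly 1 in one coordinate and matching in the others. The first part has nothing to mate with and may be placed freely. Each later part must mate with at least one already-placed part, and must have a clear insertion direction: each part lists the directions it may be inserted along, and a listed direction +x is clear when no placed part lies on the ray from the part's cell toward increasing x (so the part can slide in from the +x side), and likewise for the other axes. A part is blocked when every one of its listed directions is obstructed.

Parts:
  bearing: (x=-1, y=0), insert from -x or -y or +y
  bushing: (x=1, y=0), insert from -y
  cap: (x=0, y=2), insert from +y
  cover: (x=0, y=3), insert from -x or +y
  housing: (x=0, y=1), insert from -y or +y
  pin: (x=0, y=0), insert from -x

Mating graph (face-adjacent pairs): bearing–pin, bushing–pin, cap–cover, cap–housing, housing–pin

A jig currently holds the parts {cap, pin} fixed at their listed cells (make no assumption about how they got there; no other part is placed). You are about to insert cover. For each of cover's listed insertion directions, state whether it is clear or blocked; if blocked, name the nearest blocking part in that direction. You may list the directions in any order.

+y: clear; -x: clear

-x: ray from cover(0, 3) has no placed part ⇒ clear
+y: ray from cover(0, 3) has no placed part ⇒ clear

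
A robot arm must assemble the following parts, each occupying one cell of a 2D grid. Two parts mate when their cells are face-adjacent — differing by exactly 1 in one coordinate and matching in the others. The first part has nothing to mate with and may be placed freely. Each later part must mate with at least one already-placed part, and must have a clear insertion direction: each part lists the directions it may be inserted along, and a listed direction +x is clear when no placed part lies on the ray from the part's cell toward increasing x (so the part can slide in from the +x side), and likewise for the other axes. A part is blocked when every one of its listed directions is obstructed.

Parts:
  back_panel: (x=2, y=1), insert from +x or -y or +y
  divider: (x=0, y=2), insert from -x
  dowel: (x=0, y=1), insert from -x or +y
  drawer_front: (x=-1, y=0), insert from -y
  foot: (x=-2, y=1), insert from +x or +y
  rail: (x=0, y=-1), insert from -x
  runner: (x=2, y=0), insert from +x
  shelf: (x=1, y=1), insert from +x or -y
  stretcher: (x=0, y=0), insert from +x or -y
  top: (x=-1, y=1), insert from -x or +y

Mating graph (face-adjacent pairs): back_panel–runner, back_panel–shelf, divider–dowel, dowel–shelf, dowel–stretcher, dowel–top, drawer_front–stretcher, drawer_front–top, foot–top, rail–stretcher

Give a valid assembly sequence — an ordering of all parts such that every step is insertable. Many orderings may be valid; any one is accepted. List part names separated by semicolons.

1. shelf@(1, 1) [+x clear] — {shelf}
2. back_panel@(2, 1) [+x clear] — {back_panel, shelf}
3. dowel@(0, 1) [-x clear] — {back_panel, dowel, shelf}
4. divider@(0, 2) [-x clear] — {back_panel, divider, dowel, shelf}
5. stretcher@(0, 0) [+x clear] — {back_panel, divider, dowel, shelf, stretcher}
6. drawer_front@(-1, 0) [-y clear] — {back_panel, divider, dowel, drawer_front, shelf, stretcher}
7. rail@(0, -1) [-x clear] — {back_panel, divider, dowel, drawer_front, rail, shelf, stretcher}
8. top@(-1, 1) [-x clear] — {back_panel, divider, dowel, drawer_front, rail, shelf, stretcher, top}
9. foot@(-2, 1) [+y clear] — {back_panel, divider, dowel, drawer_front, foot, rail, shelf, stretcher, top}
10. runner@(2, 0) [+x clear] — {back_panel, divider, dowel, drawer_front, foot, rail, runner, shelf, stretcher, top}

shelf; back_panel; dowel; divider; stretcher; drawer_front; rail; top; foot; runner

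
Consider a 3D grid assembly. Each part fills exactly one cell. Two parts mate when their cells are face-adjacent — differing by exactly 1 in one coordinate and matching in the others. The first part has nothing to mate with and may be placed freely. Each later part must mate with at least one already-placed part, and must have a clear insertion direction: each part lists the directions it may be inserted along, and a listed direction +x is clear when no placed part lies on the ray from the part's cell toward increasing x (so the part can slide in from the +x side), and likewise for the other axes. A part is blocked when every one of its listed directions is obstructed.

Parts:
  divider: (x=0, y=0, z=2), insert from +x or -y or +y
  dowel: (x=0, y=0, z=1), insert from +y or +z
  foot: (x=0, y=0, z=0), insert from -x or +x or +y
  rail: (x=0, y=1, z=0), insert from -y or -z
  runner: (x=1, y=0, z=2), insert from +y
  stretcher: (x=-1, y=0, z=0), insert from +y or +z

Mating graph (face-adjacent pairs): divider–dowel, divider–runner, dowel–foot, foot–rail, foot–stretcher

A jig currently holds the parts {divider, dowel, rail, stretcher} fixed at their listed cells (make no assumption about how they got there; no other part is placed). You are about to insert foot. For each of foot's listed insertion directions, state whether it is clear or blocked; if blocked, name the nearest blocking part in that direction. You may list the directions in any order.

+x: clear; +y: blocked by rail; -x: blocked by stretcher

-x: nearest on ray is stretcher@(-1, 0, 0) ⇒ blocked
+x: ray from foot(0, 0, 0) has no placed part ⇒ clear
+y: nearest on ray is rail@(0, 1, 0) ⇒ blocked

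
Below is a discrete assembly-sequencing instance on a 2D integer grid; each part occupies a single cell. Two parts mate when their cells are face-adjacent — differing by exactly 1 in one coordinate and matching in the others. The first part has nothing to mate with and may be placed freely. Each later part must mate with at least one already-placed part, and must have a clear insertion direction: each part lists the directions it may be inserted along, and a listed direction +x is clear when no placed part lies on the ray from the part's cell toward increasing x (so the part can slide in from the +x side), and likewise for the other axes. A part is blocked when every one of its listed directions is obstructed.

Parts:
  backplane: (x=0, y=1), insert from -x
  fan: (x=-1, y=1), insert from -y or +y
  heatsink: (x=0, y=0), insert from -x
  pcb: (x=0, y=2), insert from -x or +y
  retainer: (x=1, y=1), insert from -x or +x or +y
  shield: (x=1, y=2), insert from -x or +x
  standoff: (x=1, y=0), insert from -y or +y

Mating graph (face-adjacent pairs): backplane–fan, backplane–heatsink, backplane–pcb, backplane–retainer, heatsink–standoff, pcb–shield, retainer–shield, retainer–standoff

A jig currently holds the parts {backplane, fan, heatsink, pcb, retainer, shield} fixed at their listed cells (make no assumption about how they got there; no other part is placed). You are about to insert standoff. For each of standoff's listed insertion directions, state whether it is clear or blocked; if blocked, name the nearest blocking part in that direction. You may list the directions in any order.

+y: blocked by retainer; -y: clear

-y: ray from standoff(1, 0) has no placed part ⇒ clear
+y: nearest on ray is retainer@(1, 1) ⇒ blocked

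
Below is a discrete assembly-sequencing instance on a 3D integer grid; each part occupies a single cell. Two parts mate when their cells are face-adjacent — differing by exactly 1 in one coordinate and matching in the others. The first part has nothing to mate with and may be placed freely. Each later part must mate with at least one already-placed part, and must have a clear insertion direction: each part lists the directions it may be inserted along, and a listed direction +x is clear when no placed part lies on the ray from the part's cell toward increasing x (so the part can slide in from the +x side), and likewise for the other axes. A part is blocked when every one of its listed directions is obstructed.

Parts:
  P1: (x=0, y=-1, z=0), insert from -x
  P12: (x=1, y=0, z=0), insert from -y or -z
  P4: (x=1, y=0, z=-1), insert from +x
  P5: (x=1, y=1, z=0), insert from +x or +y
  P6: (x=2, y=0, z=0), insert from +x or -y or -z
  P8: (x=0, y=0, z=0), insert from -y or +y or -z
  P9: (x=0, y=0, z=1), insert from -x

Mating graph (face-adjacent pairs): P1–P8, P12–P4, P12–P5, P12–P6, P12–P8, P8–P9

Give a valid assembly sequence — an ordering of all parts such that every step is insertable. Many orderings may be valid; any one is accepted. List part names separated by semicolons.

1. P9@(0, 0, 1) [-x clear] — {P9}
2. P8@(0, 0, 0) [-y clear] — {P8, P9}
3. P12@(1, 0, 0) [-y clear] — {P12, P8, P9}
4. P4@(1, 0, -1) [+x clear] — {P12, P4, P8, P9}
5. P5@(1, 1, 0) [+x clear] — {P12, P4, P5, P8, P9}
6. P1@(0, -1, 0) [-x clear] — {P1, P12, P4, P5, P8, P9}
7. P6@(2, 0, 0) [+x clear] — {P1, P12, P4, P5, P6, P8, P9}

P9; P8; P12; P4; P5; P1; P6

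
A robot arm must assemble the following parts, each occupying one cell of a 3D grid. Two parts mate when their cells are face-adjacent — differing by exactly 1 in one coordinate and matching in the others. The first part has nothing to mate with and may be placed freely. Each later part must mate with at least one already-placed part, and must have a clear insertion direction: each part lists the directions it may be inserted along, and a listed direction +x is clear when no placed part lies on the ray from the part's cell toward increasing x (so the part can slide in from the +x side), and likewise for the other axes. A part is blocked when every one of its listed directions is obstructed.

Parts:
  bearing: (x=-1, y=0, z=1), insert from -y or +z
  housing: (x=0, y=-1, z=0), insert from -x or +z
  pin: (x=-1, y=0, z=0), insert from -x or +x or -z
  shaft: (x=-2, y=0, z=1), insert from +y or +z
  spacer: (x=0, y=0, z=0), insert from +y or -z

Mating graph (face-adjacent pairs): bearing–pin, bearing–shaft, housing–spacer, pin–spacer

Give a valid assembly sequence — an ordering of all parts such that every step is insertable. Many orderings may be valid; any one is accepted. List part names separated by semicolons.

1. spacer@(0, 0, 0) [+y clear] — {spacer}
2. pin@(-1, 0, 0) [-x clear] — {pin, spacer}
3. housing@(0, -1, 0) [-x clear] — {housing, pin, spacer}
4. bearing@(-1, 0, 1) [-y clear] — {bearing, housing, pin, spacer}
5. shaft@(-2, 0, 1) [+y clear] — {bearing, housing, pin, shaft, spacer}

spacer; pin; housing; bearing; shaft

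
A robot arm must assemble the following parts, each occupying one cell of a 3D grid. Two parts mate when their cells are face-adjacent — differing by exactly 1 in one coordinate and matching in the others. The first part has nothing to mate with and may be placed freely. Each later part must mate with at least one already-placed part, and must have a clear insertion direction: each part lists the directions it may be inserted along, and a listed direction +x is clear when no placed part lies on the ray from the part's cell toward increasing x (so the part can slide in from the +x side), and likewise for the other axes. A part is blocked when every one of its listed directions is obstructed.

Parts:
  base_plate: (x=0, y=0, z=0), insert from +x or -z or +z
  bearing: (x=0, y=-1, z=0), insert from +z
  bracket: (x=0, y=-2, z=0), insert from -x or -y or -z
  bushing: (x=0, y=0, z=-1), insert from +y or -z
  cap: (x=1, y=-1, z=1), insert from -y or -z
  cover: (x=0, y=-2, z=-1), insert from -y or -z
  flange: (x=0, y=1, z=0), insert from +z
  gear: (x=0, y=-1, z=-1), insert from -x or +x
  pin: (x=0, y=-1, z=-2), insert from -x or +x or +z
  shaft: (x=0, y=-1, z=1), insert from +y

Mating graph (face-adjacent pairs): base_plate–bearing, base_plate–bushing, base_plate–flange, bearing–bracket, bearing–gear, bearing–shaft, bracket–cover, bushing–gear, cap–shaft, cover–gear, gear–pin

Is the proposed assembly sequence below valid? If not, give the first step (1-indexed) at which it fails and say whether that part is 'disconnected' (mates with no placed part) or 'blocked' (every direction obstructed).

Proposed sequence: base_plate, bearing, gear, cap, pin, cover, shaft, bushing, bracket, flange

1. base_plate@(0, 0, 0) [+x clear] — {base_plate}
2. bearing@(0, -1, 0) [+z clear] — {base_plate, bearing}
3. gear@(0, -1, -1) [-x clear] — {base_plate, bearing, gear}
4. cap@(1, -1, 1) — no placed neighbour ⇒ disconnected

Invalid at step 4 (disconnected)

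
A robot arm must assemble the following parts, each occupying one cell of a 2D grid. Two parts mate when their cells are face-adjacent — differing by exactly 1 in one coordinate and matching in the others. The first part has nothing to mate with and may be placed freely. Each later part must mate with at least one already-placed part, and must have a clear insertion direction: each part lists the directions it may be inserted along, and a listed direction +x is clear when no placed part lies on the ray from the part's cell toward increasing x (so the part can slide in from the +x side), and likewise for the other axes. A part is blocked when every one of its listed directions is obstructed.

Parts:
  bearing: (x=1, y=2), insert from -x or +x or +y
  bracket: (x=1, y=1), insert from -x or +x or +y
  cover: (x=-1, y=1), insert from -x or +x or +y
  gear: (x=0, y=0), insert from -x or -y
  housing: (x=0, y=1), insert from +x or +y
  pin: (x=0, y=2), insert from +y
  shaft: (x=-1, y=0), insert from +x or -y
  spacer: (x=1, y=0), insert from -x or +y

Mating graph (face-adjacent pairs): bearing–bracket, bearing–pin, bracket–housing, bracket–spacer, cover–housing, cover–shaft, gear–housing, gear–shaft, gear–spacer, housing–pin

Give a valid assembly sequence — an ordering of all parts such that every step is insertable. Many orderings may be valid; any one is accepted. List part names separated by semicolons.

cover; shaft; housing; gear; pin; spacer; bearing; bracket

1. cover@(-1, 1) [-x clear] — {cover}
2. shaft@(-1, 0) [+x clear] — {cover, shaft}
3. housing@(0, 1) [+x clear] — {cover, housing, shaft}
4. gear@(0, 0) [-y clear] — {cover, gear, housing, shaft}
5. pin@(0, 2) [+y clear] — {cover, gear, housing, pin, shaft}
6. spacer@(1, 0) [+y clear] — {cover, gear, housing, pin, shaft, spacer}
7. bearing@(1, 2) [+x clear] — {bearing, cover, gear, housing, pin, shaft, spacer}
8. bracket@(1, 1) [+x clear] — {bearing, bracket, cover, gear, housing, pin, shaft, spacer}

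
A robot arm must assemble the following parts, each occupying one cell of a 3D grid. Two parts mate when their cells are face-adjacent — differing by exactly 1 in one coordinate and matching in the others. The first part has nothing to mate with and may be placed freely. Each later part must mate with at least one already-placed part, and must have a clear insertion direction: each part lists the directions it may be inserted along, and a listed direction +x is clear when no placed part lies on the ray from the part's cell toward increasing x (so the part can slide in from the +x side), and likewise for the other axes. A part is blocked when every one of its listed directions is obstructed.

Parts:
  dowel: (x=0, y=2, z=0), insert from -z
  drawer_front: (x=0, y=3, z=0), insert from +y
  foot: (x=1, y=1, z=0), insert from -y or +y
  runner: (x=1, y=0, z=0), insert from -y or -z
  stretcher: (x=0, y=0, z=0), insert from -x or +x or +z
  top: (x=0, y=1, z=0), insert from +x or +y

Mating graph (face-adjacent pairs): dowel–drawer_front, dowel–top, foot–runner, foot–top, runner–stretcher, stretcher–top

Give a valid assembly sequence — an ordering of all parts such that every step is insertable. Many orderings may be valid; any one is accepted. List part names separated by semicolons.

1. runner@(1, 0, 0) [-y clear] — {runner}
2. stretcher@(0, 0, 0) [-x clear] — {runner, stretcher}
3. foot@(1, 1, 0) [+y clear] — {foot, runner, stretcher}
4. top@(0, 1, 0) [+y clear] — {foot, runner, stretcher, top}
5. dowel@(0, 2, 0) [-z clear] — {dowel, foot, runner, stretcher, top}
6. drawer_front@(0, 3, 0) [+y clear] — {dowel, drawer_front, foot, runner, stretcher, top}

runner; stretcher; foot; top; dowel; drawer_front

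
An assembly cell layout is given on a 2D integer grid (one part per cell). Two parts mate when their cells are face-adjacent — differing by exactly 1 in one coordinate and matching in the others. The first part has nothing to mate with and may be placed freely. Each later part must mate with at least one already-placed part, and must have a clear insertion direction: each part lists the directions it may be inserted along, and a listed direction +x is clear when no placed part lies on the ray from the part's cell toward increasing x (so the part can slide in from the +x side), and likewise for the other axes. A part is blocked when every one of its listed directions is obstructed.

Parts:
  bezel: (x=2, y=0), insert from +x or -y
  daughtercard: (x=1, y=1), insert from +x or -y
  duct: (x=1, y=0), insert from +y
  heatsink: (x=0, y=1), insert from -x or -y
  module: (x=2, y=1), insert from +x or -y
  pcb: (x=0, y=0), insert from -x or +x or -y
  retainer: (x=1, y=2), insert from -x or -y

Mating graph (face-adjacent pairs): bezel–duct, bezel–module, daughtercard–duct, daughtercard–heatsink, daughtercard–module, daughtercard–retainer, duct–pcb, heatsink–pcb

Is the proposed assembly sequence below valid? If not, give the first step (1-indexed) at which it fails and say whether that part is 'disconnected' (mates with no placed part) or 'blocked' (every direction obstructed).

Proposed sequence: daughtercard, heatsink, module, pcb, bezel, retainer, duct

1. daughtercard@(1, 1) [+x clear] — {daughtercard}
2. heatsink@(0, 1) [-x clear] — {daughtercard, heatsink}
3. module@(2, 1) [+x clear] — {daughtercard, heatsink, module}
4. pcb@(0, 0) [-x clear] — {daughtercard, heatsink, module, pcb}
5. bezel@(2, 0) [+x clear] — {bezel, daughtercard, heatsink, module, pcb}
6. retainer@(1, 2) [-x clear] — {bezel, daughtercard, heatsink, module, pcb, retainer}
7. duct@(1, 0) — +y all obstructed ⇒ blocked

Invalid at step 7 (blocked)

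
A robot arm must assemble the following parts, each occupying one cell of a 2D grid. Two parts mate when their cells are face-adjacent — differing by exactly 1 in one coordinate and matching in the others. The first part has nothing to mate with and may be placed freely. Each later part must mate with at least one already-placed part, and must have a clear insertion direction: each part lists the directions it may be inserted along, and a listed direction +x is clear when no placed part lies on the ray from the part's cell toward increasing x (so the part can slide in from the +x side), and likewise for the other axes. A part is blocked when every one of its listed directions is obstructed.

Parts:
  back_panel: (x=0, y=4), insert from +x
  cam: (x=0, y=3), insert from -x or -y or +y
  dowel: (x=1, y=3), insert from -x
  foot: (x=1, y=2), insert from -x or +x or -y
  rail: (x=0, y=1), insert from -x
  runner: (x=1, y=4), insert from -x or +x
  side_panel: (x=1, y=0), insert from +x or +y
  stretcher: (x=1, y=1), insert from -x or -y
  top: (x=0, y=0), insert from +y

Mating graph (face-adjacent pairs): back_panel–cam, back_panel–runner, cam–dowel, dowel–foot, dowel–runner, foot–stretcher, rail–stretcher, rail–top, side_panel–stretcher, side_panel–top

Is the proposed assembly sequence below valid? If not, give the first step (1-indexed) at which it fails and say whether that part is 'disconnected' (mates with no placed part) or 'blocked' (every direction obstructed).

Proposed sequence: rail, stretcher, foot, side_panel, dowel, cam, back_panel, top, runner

1. rail@(0, 1) [-x clear] — {rail}
2. stretcher@(1, 1) [-y clear] — {rail, stretcher}
3. foot@(1, 2) [-x clear] — {foot, rail, stretcher}
4. side_panel@(1, 0) [+x clear] — {foot, rail, side_panel, stretcher}
5. dowel@(1, 3) [-x clear] — {dowel, foot, rail, side_panel, stretcher}
6. cam@(0, 3) [-x clear] — {cam, dowel, foot, rail, side_panel, stretcher}
7. back_panel@(0, 4) [+x clear] — {back_panel, cam, dowel, foot, rail, side_panel, stretcher}
8. top@(0, 0) — +y all obstructed ⇒ blocked

Invalid at step 8 (blocked)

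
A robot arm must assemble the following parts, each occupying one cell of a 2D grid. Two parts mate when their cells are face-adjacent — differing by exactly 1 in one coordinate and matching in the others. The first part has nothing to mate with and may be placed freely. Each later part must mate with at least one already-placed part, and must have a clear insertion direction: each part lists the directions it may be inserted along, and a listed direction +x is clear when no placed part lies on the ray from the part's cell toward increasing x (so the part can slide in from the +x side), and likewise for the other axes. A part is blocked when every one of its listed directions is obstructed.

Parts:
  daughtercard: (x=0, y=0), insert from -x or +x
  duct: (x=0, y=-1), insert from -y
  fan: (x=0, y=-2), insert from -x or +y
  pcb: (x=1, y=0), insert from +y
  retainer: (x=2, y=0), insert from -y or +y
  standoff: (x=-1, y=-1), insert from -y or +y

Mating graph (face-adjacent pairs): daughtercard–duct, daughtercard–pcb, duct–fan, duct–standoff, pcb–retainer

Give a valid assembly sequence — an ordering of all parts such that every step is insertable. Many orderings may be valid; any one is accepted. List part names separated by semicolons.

pcb; daughtercard; duct; fan; standoff; retainer

1. pcb@(1, 0) [+y clear] — {pcb}
2. daughtercard@(0, 0) [-x clear] — {daughtercard, pcb}
3. duct@(0, -1) [-y clear] — {daughtercard, duct, pcb}
4. fan@(0, -2) [-x clear] — {daughtercard, duct, fan, pcb}
5. standoff@(-1, -1) [-y clear] — {daughtercard, duct, fan, pcb, standoff}
6. retainer@(2, 0) [-y clear] — {daughtercard, duct, fan, pcb, retainer, standoff}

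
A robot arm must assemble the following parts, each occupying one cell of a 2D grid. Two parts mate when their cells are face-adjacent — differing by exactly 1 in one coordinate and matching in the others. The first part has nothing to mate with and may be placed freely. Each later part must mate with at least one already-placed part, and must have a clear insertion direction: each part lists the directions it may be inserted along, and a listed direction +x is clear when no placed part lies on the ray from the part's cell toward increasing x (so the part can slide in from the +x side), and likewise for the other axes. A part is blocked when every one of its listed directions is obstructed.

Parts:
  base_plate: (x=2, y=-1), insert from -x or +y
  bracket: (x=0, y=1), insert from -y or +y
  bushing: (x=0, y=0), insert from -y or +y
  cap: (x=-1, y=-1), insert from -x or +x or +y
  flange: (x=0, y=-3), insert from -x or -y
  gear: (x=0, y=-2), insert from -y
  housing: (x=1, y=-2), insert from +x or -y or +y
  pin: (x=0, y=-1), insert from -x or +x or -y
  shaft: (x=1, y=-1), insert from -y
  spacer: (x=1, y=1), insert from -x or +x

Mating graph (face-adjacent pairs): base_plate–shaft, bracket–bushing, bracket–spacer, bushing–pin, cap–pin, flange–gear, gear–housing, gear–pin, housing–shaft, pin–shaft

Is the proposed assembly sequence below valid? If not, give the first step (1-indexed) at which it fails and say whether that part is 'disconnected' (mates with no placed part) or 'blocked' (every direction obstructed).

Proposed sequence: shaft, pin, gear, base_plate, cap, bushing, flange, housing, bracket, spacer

1. shaft@(1, -1) [-y clear] — {shaft}
2. pin@(0, -1) [-x clear] — {pin, shaft}
3. gear@(0, -2) [-y clear] — {gear, pin, shaft}
4. base_plate@(2, -1) [+y clear] — {base_plate, gear, pin, shaft}
5. cap@(-1, -1) [-x clear] — {base_plate, cap, gear, pin, shaft}
6. bushing@(0, 0) [+y clear] — {base_plate, bushing, cap, gear, pin, shaft}
7. flange@(0, -3) [-x clear] — {base_plate, bushing, cap, flange, gear, pin, shaft}
8. housing@(1, -2) [+x clear] — {base_plate, bushing, cap, flange, gear, housing, pin, shaft}
9. bracket@(0, 1) [+y clear] — {base_plate, bracket, bushing, cap, flange, gear, housing, pin, shaft}
10. spacer@(1, 1) [+x clear] — {base_plate, bracket, bushing, cap, flange, gear, housing, pin, shaft, spacer}

Valid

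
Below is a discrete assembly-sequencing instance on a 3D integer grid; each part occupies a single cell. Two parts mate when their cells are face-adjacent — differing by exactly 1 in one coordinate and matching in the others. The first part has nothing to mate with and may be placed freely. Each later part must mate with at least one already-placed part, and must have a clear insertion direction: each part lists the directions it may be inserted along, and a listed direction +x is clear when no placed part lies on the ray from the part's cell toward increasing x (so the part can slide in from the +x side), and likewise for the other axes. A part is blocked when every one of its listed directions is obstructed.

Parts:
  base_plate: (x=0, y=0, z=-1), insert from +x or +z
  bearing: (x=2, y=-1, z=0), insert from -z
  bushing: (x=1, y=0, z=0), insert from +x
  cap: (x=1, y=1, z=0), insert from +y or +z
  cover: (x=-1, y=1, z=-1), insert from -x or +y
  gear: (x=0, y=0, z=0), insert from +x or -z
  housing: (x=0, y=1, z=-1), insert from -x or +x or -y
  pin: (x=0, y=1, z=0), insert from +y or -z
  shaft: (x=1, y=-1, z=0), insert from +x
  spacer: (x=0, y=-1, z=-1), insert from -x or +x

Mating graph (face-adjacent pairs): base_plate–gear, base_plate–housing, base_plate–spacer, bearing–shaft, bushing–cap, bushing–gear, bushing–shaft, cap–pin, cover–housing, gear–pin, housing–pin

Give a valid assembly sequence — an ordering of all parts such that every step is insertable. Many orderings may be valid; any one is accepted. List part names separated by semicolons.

1. cover@(-1, 1, -1) [-x clear] — {cover}
2. housing@(0, 1, -1) [+x clear] — {cover, housing}
3. pin@(0, 1, 0) [+y clear] — {cover, housing, pin}
4. gear@(0, 0, 0) [+x clear] — {cover, gear, housing, pin}
5. bushing@(1, 0, 0) [+x clear] — {bushing, cover, gear, housing, pin}
6. cap@(1, 1, 0) [+y clear] — {bushing, cap, cover, gear, housing, pin}
7. base_plate@(0, 0, -1) [+x clear] — {base_plate, bushing, cap, cover, gear, housing, pin}
8. spacer@(0, -1, -1) [-x clear] — {base_plate, bushing, cap, cover, gear, housing, pin, spacer}
9. shaft@(1, -1, 0) [+x clear] — {base_plate, bushing, cap, cover, gear, housing, pin, shaft, spacer}
10. bearing@(2, -1, 0) [-z clear] — {base_plate, bearing, bushing, cap, cover, gear, housing, pin, shaft, spacer}

cover; housing; pin; gear; bushing; cap; base_plate; spacer; shaft; bearing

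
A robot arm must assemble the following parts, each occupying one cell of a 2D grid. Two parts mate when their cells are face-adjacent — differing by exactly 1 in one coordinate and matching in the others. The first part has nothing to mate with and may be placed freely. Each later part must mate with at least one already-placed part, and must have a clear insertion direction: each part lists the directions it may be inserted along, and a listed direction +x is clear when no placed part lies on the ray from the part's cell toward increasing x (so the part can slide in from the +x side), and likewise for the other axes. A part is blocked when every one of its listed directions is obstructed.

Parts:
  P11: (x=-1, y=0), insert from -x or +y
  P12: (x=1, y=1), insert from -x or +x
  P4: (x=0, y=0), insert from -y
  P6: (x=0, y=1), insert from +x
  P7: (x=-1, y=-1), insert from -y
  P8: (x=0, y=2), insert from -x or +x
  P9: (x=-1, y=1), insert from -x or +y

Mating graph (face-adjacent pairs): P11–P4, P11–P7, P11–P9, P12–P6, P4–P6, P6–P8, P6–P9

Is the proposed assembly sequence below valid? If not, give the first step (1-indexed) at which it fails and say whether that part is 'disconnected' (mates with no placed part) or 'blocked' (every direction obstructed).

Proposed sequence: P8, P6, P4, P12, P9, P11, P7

1. P8@(0, 2) [-x clear] — {P8}
2. P6@(0, 1) [+x clear] — {P6, P8}
3. P4@(0, 0) [-y clear] — {P4, P6, P8}
4. P12@(1, 1) [+x clear] — {P12, P4, P6, P8}
5. P9@(-1, 1) [-x clear] — {P12, P4, P6, P8, P9}
6. P11@(-1, 0) [-x clear] — {P11, P12, P4, P6, P8, P9}
7. P7@(-1, -1) [-y clear] — {P11, P12, P4, P6, P7, P8, P9}

Valid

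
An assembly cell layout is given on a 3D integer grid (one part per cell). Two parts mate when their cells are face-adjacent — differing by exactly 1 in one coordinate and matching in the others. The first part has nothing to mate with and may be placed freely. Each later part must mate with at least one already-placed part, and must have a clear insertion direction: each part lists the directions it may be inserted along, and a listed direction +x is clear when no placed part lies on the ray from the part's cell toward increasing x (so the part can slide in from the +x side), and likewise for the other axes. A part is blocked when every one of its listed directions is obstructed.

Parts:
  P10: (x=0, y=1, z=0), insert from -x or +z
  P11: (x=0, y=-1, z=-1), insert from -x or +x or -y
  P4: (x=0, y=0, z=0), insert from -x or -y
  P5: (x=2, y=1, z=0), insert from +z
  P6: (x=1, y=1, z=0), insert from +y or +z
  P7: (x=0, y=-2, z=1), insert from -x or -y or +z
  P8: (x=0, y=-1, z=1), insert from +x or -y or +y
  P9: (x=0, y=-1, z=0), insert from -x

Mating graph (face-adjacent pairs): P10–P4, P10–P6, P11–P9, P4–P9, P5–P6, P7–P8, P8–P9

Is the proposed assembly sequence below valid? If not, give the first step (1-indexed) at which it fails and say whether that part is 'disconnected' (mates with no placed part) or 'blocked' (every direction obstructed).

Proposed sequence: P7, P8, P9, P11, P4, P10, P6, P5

1. P7@(0, -2, 1) [-x clear] — {P7}
2. P8@(0, -1, 1) [+x clear] — {P7, P8}
3. P9@(0, -1, 0) [-x clear] — {P7, P8, P9}
4. P11@(0, -1, -1) [-x clear] — {P11, P7, P8, P9}
5. P4@(0, 0, 0) [-x clear] — {P11, P4, P7, P8, P9}
6. P10@(0, 1, 0) [-x clear] — {P10, P11, P4, P7, P8, P9}
7. P6@(1, 1, 0) [+y clear] — {P10, P11, P4, P6, P7, P8, P9}
8. P5@(2, 1, 0) [+z clear] — {P10, P11, P4, P5, P6, P7, P8, P9}

Valid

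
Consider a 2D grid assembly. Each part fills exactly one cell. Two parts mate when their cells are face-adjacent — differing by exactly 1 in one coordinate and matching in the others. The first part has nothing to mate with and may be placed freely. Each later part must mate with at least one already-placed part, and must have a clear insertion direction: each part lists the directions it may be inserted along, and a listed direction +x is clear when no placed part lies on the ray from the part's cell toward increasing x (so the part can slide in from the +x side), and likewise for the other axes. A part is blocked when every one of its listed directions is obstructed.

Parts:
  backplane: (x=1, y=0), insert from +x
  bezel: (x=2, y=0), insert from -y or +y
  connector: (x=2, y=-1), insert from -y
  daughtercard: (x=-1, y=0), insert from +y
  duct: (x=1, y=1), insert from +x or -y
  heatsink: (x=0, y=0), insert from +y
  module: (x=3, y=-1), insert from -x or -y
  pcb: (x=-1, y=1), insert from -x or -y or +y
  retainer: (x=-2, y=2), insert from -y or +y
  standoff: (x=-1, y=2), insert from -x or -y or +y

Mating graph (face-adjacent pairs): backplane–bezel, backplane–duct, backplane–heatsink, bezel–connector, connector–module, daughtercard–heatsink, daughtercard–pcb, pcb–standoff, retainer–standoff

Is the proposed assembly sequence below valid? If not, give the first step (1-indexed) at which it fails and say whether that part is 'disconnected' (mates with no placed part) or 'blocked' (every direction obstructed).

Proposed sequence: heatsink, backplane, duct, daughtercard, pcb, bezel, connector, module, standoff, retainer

Valid

1. heatsink@(0, 0) [+y clear] — {heatsink}
2. backplane@(1, 0) [+x clear] — {backplane, heatsink}
3. duct@(1, 1) [+x clear] — {backplane, duct, heatsink}
4. daughtercard@(-1, 0) [+y clear] — {backplane, daughtercard, duct, heatsink}
5. pcb@(-1, 1) [-x clear] — {backplane, daughtercard, duct, heatsink, pcb}
6. bezel@(2, 0) [-y clear] — {backplane, bezel, daughtercard, duct, heatsink, pcb}
7. connector@(2, -1) [-y clear] — {backplane, bezel, connector, daughtercard, duct, heatsink, pcb}
8. module@(3, -1) [-y clear] — {backplane, bezel, connector, daughtercard, duct, heatsink, module, pcb}
9. standoff@(-1, 2) [-x clear] — {backplane, bezel, connector, daughtercard, duct, heatsink, module, pcb, standoff}
10. retainer@(-2, 2) [-y clear] — {backplane, bezel, connector, daughtercard, duct, heatsink, module, pcb, retainer, standoff}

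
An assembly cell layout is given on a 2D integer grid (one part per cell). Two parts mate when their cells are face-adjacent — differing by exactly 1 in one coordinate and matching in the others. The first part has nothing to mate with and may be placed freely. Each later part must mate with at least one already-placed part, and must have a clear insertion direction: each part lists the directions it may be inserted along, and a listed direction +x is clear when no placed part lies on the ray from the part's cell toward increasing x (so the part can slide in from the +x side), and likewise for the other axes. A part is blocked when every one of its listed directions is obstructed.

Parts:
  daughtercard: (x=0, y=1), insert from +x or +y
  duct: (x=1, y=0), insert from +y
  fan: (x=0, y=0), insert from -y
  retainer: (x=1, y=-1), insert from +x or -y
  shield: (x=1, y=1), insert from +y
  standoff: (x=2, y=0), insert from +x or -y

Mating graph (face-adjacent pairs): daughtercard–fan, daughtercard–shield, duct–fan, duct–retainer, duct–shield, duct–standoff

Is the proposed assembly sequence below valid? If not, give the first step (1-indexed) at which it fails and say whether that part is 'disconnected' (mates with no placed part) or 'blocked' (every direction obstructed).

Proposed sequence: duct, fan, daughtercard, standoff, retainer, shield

Valid

1. duct@(1, 0) [+y clear] — {duct}
2. fan@(0, 0) [-y clear] — {duct, fan}
3. daughtercard@(0, 1) [+x clear] — {daughtercard, duct, fan}
4. standoff@(2, 0) [+x clear] — {daughtercard, duct, fan, standoff}
5. retainer@(1, -1) [+x clear] — {daughtercard, duct, fan, retainer, standoff}
6. shield@(1, 1) [+y clear] — {daughtercard, duct, fan, retainer, shield, standoff}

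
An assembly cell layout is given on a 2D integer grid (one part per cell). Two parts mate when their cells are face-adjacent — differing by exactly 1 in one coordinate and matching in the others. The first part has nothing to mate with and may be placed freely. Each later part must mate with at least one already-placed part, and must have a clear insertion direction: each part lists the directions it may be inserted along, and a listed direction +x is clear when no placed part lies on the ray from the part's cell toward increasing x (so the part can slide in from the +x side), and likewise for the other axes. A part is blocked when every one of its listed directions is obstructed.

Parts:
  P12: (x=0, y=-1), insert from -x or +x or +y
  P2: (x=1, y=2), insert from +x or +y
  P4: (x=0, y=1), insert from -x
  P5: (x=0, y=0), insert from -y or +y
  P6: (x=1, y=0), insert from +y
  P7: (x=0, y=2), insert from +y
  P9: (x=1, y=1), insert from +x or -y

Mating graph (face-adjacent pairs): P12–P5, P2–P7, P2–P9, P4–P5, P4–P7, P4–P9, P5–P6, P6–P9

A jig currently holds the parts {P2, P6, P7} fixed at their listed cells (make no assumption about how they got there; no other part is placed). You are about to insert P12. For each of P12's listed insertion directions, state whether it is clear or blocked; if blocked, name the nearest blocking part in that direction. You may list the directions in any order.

+x: clear; +y: blocked by P7; -x: clear

-x: ray from P12(0, -1) has no placed part ⇒ clear
+x: ray from P12(0, -1) has no placed part ⇒ clear
+y: nearest on ray is P7@(0, 2) ⇒ blocked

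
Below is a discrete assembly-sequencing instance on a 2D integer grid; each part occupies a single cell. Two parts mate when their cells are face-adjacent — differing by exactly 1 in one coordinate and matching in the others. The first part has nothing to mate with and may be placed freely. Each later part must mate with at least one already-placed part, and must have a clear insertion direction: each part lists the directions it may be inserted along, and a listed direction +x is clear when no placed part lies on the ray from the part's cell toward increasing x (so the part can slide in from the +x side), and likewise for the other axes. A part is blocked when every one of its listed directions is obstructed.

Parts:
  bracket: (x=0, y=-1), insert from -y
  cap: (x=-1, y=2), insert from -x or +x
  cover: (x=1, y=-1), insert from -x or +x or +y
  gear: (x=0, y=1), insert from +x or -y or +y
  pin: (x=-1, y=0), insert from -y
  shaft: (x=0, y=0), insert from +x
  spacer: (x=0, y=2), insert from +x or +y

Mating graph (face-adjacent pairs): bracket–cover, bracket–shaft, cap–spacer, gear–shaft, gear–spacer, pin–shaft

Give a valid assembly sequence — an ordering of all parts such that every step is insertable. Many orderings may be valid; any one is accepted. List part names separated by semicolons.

bracket; shaft; cover; pin; gear; spacer; cap

1. bracket@(0, -1) [-y clear] — {bracket}
2. shaft@(0, 0) [+x clear] — {bracket, shaft}
3. cover@(1, -1) [+x clear] — {bracket, cover, shaft}
4. pin@(-1, 0) [-y clear] — {bracket, cover, pin, shaft}
5. gear@(0, 1) [+x clear] — {bracket, cover, gear, pin, shaft}
6. spacer@(0, 2) [+x clear] — {bracket, cover, gear, pin, shaft, spacer}
7. cap@(-1, 2) [-x clear] — {bracket, cap, cover, gear, pin, shaft, spacer}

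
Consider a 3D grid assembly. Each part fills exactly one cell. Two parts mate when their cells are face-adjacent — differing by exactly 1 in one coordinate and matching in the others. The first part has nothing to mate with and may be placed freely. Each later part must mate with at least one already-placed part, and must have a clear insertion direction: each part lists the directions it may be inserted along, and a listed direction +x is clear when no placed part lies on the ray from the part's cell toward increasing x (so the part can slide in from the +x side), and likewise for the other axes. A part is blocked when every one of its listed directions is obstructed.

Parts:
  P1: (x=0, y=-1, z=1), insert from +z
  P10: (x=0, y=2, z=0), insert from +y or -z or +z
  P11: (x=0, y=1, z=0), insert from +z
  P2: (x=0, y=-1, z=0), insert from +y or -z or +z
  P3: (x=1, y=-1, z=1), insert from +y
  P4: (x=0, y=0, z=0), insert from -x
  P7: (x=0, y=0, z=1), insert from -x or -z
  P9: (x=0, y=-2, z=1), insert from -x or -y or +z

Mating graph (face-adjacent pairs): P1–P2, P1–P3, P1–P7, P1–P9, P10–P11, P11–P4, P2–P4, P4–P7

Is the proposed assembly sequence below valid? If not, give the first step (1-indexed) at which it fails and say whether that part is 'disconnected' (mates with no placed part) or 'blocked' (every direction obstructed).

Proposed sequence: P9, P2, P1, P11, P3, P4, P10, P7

Invalid at step 2 (disconnected)

1. P9@(0, -2, 1) [-x clear] — {P9}
2. P2@(0, -1, 0) — no placed neighbour ⇒ disconnected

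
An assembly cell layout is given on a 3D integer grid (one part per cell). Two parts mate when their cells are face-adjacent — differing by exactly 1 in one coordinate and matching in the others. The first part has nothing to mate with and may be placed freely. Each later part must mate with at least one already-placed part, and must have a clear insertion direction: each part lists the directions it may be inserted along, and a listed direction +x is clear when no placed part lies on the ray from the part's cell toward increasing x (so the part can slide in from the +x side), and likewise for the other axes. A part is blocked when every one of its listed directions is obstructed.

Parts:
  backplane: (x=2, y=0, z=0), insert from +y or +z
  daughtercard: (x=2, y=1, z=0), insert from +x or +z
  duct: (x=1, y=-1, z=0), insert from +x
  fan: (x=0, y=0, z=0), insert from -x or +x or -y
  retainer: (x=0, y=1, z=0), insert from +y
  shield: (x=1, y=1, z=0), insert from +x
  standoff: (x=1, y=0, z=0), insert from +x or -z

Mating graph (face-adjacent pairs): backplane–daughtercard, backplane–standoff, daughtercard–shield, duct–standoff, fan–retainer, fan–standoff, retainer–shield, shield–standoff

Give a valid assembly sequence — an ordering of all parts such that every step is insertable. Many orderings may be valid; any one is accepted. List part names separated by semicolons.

fan; standoff; duct; backplane; retainer; shield; daughtercard

1. fan@(0, 0, 0) [-x clear] — {fan}
2. standoff@(1, 0, 0) [+x clear] — {fan, standoff}
3. duct@(1, -1, 0) [+x clear] — {duct, fan, standoff}
4. backplane@(2, 0, 0) [+y clear] — {backplane, duct, fan, standoff}
5. retainer@(0, 1, 0) [+y clear] — {backplane, duct, fan, retainer, standoff}
6. shield@(1, 1, 0) [+x clear] — {backplane, duct, fan, retainer, shield, standoff}
7. daughtercard@(2, 1, 0) [+x clear] — {backplane, daughtercard, duct, fan, retainer, shield, standoff}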